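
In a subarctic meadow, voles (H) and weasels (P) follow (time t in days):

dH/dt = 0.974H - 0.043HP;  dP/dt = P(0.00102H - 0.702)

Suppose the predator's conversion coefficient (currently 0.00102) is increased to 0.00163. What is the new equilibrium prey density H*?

H* ≈ 431

At the interior fixed point, setting dP/dt = 0 with P > 0 fixes H* = (predator death rate)/(HP coefficient) — independent of the other coefficients.
With the change, H* = 0.702/0.00163 = 431; it falls from 688.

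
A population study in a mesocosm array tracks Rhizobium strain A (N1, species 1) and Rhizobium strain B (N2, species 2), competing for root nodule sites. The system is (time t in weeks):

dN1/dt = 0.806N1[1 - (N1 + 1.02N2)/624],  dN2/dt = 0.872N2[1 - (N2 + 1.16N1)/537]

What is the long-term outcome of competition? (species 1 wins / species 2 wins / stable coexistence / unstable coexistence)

Compare the nullcline intercepts: K1/α12 = 624/1.02 = 612 > K2 = 537; K2/α21 = 537/1.16 = 463 < K1 = 624.
Since the inequalities point opposite ways, species 1 can invade but species 2 cannot.

species 1 excludes species 2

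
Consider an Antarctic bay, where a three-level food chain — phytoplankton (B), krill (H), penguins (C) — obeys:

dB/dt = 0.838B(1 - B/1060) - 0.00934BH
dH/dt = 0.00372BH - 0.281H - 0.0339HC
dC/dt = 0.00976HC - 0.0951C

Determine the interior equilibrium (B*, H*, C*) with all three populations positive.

B* ≈ 945, H* ≈ 9.74, C* ≈ 95.4

From dC/dt = 0: 0.00976H* = 0.0951, so H* = 9.74.
From dB/dt = 0: 0.838(1 - B*/1060) = 0.00934·9.74, giving B* = 1060·(1 - 0.109) = 945.
From dH/dt = 0: 0.00372·945 - 0.281 = 0.0339C*, so C* = 3.23/0.0339 = 95.4.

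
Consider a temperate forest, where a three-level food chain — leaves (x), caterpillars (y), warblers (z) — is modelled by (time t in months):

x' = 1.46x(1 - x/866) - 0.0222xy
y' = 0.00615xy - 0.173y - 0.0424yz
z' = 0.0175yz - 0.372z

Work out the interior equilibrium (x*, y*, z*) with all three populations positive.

From dz/dt = 0: 0.0175y* = 0.372, so y* = 21.3.
From dx/dt = 0: 1.46(1 - x*/866) = 0.0222·21.3, giving x* = 866·(1 - 0.323) = 586.
From dy/dt = 0: 0.00615·586 - 0.173 = 0.0424z*, so z* = 3.43/0.0424 = 80.9.

x* ≈ 586, y* ≈ 21.3, z* ≈ 80.9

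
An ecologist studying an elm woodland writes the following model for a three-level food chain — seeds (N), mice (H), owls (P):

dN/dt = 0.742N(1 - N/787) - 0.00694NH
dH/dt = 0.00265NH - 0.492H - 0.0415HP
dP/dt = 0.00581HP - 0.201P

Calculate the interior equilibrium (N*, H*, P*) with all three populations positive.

N* ≈ 532, H* ≈ 34.6, P* ≈ 22.1

From dP/dt = 0: 0.00581H* = 0.201, so H* = 34.6.
From dN/dt = 0: 0.742(1 - N*/787) = 0.00694·34.6, giving N* = 787·(1 - 0.324) = 532.
From dH/dt = 0: 0.00265·532 - 0.492 = 0.0415P*, so P* = 0.919/0.0415 = 22.1.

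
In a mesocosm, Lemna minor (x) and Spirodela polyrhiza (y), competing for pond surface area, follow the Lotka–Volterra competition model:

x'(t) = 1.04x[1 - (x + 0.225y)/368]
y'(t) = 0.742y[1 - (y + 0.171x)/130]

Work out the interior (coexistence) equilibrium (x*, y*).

x* ≈ 352, y* ≈ 69.8

Setting both brackets to zero gives the nullclines x + 0.225y = 368 and 0.171x + y = 130.
Substituting y = 130 - 0.171x into the first: x(1 - 0.225·0.171) = 368 - 0.225·130.
So x* = 339/0.962 = 352, and then y* = 130 - 0.171·352 = 69.8.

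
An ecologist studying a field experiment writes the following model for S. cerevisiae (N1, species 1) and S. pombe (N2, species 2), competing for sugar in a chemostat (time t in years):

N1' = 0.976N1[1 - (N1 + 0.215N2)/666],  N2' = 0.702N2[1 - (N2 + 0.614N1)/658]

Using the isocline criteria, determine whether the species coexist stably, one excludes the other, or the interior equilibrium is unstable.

stable coexistence

Compare the nullcline intercepts: K1/α12 = 666/0.215 = 3100 > K2 = 658; K2/α21 = 658/0.614 = 1070 > K1 = 666.
Since both inequalities hold, each species can invade when rare, so the interior equilibrium is stable.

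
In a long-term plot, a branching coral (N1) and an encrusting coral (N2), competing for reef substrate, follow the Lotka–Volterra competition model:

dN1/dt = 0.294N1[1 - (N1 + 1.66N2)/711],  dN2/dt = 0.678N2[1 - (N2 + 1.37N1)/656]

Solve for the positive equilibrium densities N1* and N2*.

N1* ≈ 297, N2* ≈ 250

Setting both brackets to zero gives the nullclines N1 + 1.66N2 = 711 and 1.37N1 + N2 = 656.
Substituting N2 = 656 - 1.37N1 into the first: N1(1 - 1.66·1.37) = 711 - 1.66·656.
So N1* = -378/-1.27 = 297, and then N2* = 656 - 1.37·297 = 250.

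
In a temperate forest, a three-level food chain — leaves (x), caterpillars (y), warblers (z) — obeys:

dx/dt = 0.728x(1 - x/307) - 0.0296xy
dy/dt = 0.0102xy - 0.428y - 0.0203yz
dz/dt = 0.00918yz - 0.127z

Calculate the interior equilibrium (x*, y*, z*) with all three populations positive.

x* ≈ 134, y* ≈ 13.8, z* ≈ 46.4

From dz/dt = 0: 0.00918y* = 0.127, so y* = 13.8.
From dx/dt = 0: 0.728(1 - x*/307) = 0.0296·13.8, giving x* = 307·(1 - 0.562) = 134.
From dy/dt = 0: 0.0102·134 - 0.428 = 0.0203z*, so z* = 0.942/0.0203 = 46.4.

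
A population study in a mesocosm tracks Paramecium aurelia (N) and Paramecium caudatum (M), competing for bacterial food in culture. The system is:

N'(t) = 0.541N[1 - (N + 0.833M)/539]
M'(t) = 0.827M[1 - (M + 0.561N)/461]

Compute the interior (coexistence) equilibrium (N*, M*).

N* ≈ 291, M* ≈ 298

Setting both brackets to zero gives the nullclines N + 0.833M = 539 and 0.561N + M = 461.
Substituting M = 461 - 0.561N into the first: N(1 - 0.833·0.561) = 539 - 0.833·461.
So N* = 155/0.533 = 291, and then M* = 461 - 0.561·291 = 298.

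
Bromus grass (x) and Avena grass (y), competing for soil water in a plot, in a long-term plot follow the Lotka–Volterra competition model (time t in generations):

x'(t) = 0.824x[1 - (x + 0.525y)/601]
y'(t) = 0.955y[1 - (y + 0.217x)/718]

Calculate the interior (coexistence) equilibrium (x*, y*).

Setting both brackets to zero gives the nullclines x + 0.525y = 601 and 0.217x + y = 718.
Substituting y = 718 - 0.217x into the first: x(1 - 0.525·0.217) = 601 - 0.525·718.
So x* = 224/0.886 = 253, and then y* = 718 - 0.217·253 = 663.

x* ≈ 253, y* ≈ 663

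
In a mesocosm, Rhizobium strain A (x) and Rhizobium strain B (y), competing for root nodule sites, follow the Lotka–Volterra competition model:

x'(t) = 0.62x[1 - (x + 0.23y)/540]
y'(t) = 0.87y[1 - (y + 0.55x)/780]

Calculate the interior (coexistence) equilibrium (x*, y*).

x* ≈ 413, y* ≈ 553

Setting both brackets to zero gives the nullclines x + 0.23y = 540 and 0.55x + y = 780.
Substituting y = 780 - 0.55x into the first: x(1 - 0.23·0.55) = 540 - 0.23·780.
So x* = 361/0.873 = 413, and then y* = 780 - 0.55·413 = 553.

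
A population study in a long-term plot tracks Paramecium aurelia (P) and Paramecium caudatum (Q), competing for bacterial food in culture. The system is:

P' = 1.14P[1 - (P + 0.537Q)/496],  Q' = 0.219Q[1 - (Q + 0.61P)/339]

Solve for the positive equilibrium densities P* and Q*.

Setting both brackets to zero gives the nullclines P + 0.537Q = 496 and 0.61P + Q = 339.
Substituting Q = 339 - 0.61P into the first: P(1 - 0.537·0.61) = 496 - 0.537·339.
So P* = 314/0.672 = 467, and then Q* = 339 - 0.61·467 = 54.2.

P* ≈ 467, Q* ≈ 54.2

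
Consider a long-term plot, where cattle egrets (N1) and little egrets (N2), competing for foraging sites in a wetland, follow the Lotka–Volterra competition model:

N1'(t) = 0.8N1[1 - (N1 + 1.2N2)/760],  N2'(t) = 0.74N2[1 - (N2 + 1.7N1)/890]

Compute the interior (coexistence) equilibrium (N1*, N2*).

N1* ≈ 296, N2* ≈ 387

Setting both brackets to zero gives the nullclines N1 + 1.2N2 = 760 and 1.7N1 + N2 = 890.
Substituting N2 = 890 - 1.7N1 into the first: N1(1 - 1.2·1.7) = 760 - 1.2·890.
So N1* = -308/-1.04 = 296, and then N2* = 890 - 1.7·296 = 387.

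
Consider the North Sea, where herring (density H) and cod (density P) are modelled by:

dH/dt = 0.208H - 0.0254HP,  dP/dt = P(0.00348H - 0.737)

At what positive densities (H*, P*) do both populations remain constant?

Set dP/dt = 0 with P > 0: 0.00348H - 0.737 = 0, so H* = 0.737/0.00348 = 212.
Set dH/dt = 0 with H > 0: 0.208 - 0.0254P = 0, so P* = 0.208/0.0254 = 8.19.

H* ≈ 212, P* ≈ 8.19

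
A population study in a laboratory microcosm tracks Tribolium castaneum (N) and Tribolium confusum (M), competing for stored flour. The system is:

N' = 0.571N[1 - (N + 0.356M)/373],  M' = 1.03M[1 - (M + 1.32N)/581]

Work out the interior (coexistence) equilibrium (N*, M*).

N* ≈ 313, M* ≈ 167

Setting both brackets to zero gives the nullclines N + 0.356M = 373 and 1.32N + M = 581.
Substituting M = 581 - 1.32N into the first: N(1 - 0.356·1.32) = 373 - 0.356·581.
So N* = 166/0.53 = 313, and then M* = 581 - 1.32·313 = 167.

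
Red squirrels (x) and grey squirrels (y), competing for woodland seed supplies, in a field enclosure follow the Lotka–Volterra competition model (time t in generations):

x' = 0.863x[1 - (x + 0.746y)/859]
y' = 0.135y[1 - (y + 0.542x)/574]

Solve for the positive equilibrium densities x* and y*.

Setting both brackets to zero gives the nullclines x + 0.746y = 859 and 0.542x + y = 574.
Substituting y = 574 - 0.542x into the first: x(1 - 0.746·0.542) = 859 - 0.746·574.
So x* = 431/0.596 = 723, and then y* = 574 - 0.542·723 = 182.

x* ≈ 723, y* ≈ 182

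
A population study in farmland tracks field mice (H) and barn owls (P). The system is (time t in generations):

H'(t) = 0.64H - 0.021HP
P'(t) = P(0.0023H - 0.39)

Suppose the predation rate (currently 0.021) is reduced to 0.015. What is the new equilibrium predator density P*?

At the interior fixed point, setting dH/dt = 0 with H > 0 fixes P* = (prey growth rate)/(HP coefficient) — independent of the other coefficients.
With the change, P* = 0.64/0.015 = 42.7; it rises from 30.5.

P* ≈ 42.7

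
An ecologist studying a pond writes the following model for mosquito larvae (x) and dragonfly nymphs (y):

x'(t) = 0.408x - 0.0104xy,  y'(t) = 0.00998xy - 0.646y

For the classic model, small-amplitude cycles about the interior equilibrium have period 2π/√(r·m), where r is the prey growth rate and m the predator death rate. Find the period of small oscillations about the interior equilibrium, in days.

T ≈ 12.2 days

Here r = 0.408 and m = 0.646, so r·m = 0.264.
ω = √0.264 = 0.513 per day, hence T = 2π/ω ≈ 12.2 days.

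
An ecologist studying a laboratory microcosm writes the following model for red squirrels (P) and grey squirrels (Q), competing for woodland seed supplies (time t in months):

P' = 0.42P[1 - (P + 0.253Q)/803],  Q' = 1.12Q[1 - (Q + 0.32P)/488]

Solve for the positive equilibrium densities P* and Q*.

Setting both brackets to zero gives the nullclines P + 0.253Q = 803 and 0.32P + Q = 488.
Substituting Q = 488 - 0.32P into the first: P(1 - 0.253·0.32) = 803 - 0.253·488.
So P* = 680/0.919 = 739, and then Q* = 488 - 0.32·739 = 251.

P* ≈ 739, Q* ≈ 251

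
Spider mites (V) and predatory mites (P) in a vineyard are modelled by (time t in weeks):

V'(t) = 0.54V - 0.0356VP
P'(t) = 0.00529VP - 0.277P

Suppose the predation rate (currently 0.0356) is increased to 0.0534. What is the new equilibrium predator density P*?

P* ≈ 10.1

At the interior fixed point, setting dV/dt = 0 with V > 0 fixes P* = (prey growth rate)/(VP coefficient) — independent of the other coefficients.
With the change, P* = 0.54/0.0534 = 10.1; it falls from 15.2.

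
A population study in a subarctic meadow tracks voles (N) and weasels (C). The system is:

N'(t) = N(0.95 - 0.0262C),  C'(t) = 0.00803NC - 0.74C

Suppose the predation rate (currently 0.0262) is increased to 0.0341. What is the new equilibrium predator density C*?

C* ≈ 27.9

At the interior fixed point, setting dN/dt = 0 with N > 0 fixes C* = (prey growth rate)/(NC coefficient) — independent of the other coefficients.
With the change, C* = 0.95/0.0341 = 27.9; it falls from 36.3.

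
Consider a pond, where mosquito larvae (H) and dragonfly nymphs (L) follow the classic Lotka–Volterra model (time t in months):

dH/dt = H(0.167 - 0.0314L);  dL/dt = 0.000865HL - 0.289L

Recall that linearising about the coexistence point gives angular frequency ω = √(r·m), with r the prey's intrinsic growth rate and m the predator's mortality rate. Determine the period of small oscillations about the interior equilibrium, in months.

T ≈ 28.6 months

Here r = 0.167 and m = 0.289, so r·m = 0.0483.
ω = √0.0483 = 0.22 per month, hence T = 2π/ω ≈ 28.6 months.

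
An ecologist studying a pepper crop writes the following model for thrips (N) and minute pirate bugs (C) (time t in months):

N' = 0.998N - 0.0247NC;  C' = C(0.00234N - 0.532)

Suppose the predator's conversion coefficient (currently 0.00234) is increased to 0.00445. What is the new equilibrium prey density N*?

At the interior fixed point, setting dC/dt = 0 with C > 0 fixes N* = (predator death rate)/(NC coefficient) — independent of the other coefficients.
With the change, N* = 0.532/0.00445 = 120; it falls from 227.

N* ≈ 120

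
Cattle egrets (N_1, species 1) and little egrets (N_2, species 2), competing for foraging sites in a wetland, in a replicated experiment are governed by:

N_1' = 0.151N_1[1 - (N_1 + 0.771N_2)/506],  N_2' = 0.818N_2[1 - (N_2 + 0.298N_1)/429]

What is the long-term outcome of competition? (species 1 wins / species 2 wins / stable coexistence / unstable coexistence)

stable coexistence

Compare the nullcline intercepts: K1/α12 = 506/0.771 = 656 > K2 = 429; K2/α21 = 429/0.298 = 1440 > K1 = 506.
Since both inequalities hold, each species can invade when rare, so the interior equilibrium is stable.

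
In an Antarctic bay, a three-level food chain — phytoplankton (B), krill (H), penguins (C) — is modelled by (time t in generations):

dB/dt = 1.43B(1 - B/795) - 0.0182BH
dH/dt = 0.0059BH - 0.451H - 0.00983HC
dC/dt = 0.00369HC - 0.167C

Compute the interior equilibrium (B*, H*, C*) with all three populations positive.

B* ≈ 337, H* ≈ 45.3, C* ≈ 156

From dC/dt = 0: 0.00369H* = 0.167, so H* = 45.3.
From dB/dt = 0: 1.43(1 - B*/795) = 0.0182·45.3, giving B* = 795·(1 - 0.576) = 337.
From dH/dt = 0: 0.0059·337 - 0.451 = 0.00983C*, so C* = 1.54/0.00983 = 156.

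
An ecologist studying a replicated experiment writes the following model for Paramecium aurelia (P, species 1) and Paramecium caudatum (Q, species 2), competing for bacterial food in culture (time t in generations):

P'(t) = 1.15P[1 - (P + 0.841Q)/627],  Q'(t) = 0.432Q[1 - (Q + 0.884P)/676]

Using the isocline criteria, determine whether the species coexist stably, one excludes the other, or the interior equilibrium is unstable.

Compare the nullcline intercepts: K1/α12 = 627/0.841 = 746 > K2 = 676; K2/α21 = 676/0.884 = 765 > K1 = 627.
Since both inequalities hold, each species can invade when rare, so the interior equilibrium is stable.

stable coexistence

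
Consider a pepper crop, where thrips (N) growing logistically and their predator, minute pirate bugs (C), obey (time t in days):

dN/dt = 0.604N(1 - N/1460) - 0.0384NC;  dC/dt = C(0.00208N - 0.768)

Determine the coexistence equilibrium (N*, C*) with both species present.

From dC/dt = 0 with C > 0: 0.00208N* = 0.768, so N* = 369.
Substitute into dN/dt = 0: 0.604(1 - 369/1460) = 0.0384C*.
The bracket is 0.747, giving C* = 0.451/0.0384 = 11.8.

N* ≈ 369, C* ≈ 11.8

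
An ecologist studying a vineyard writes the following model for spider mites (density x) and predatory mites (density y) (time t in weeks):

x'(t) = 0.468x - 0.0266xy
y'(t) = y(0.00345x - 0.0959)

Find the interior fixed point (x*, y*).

Set dy/dt = 0 with y > 0: 0.00345x - 0.0959 = 0, so x* = 0.0959/0.00345 = 27.8.
Set dx/dt = 0 with x > 0: 0.468 - 0.0266y = 0, so y* = 0.468/0.0266 = 17.6.

x* ≈ 27.8, y* ≈ 17.6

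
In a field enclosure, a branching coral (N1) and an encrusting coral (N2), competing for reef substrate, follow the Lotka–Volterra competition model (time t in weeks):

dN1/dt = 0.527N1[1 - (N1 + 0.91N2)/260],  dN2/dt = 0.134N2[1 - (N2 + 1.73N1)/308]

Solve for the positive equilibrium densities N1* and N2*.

N1* ≈ 35.3, N2* ≈ 247

Setting both brackets to zero gives the nullclines N1 + 0.91N2 = 260 and 1.73N1 + N2 = 308.
Substituting N2 = 308 - 1.73N1 into the first: N1(1 - 0.91·1.73) = 260 - 0.91·308.
So N1* = -20.3/-0.574 = 35.3, and then N2* = 308 - 1.73·35.3 = 247.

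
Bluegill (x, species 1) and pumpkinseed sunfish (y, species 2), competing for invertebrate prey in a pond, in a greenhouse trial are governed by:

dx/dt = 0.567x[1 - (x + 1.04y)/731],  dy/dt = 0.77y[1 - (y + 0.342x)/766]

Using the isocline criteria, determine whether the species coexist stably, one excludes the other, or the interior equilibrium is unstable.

species 2 excludes species 1

Compare the nullcline intercepts: K1/α12 = 731/1.04 = 703 < K2 = 766; K2/α21 = 766/0.342 = 2240 > K1 = 731.
Since the inequalities point opposite ways, species 2 can invade but species 1 cannot.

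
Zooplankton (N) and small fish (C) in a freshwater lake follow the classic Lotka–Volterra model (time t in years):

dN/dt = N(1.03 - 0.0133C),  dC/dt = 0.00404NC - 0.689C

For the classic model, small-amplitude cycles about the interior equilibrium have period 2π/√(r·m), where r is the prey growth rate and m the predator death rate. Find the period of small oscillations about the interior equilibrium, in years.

Here r = 1.03 and m = 0.689, so r·m = 0.71.
ω = √0.71 = 0.842 per year, hence T = 2π/ω ≈ 7.46 years.

T ≈ 7.46 years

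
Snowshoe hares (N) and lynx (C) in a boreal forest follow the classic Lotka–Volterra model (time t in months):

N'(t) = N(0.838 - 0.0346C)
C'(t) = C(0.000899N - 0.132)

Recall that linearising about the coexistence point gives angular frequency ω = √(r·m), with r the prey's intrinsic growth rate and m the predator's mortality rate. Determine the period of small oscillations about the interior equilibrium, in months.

Here r = 0.838 and m = 0.132, so r·m = 0.111.
ω = √0.111 = 0.333 per month, hence T = 2π/ω ≈ 18.9 months.

T ≈ 18.9 months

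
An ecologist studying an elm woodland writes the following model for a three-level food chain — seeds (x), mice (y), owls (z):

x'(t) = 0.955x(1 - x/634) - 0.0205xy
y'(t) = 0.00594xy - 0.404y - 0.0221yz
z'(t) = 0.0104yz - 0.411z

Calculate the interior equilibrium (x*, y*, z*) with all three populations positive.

x* ≈ 96.2, y* ≈ 39.5, z* ≈ 7.57

From dz/dt = 0: 0.0104y* = 0.411, so y* = 39.5.
From dx/dt = 0: 0.955(1 - x*/634) = 0.0205·39.5, giving x* = 634·(1 - 0.848) = 96.2.
From dy/dt = 0: 0.00594·96.2 - 0.404 = 0.0221z*, so z* = 0.167/0.0221 = 7.57.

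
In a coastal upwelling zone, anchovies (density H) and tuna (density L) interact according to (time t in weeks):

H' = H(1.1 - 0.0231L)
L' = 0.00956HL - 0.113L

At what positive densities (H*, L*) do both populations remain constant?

Set dL/dt = 0 with L > 0: 0.00956H - 0.113 = 0, so H* = 0.113/0.00956 = 11.8.
Set dH/dt = 0 with H > 0: 1.1 - 0.0231L = 0, so L* = 1.1/0.0231 = 47.6.

H* ≈ 11.8, L* ≈ 47.6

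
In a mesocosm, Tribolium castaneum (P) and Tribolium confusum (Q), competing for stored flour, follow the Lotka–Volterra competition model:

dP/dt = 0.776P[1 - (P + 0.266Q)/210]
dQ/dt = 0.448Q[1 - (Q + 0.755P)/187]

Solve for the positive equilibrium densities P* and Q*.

P* ≈ 201, Q* ≈ 35.6

Setting both brackets to zero gives the nullclines P + 0.266Q = 210 and 0.755P + Q = 187.
Substituting Q = 187 - 0.755P into the first: P(1 - 0.266·0.755) = 210 - 0.266·187.
So P* = 160/0.799 = 201, and then Q* = 187 - 0.755·201 = 35.6.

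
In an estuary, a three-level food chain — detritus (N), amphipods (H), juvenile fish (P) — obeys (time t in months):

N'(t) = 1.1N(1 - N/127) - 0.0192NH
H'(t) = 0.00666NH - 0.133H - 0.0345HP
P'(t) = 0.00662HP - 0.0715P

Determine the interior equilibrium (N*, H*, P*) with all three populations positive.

N* ≈ 103, H* ≈ 10.8, P* ≈ 16

From dP/dt = 0: 0.00662H* = 0.0715, so H* = 10.8.
From dN/dt = 0: 1.1(1 - N*/127) = 0.0192·10.8, giving N* = 127·(1 - 0.189) = 103.
From dH/dt = 0: 0.00666·103 - 0.133 = 0.0345P*, so P* = 0.553/0.0345 = 16.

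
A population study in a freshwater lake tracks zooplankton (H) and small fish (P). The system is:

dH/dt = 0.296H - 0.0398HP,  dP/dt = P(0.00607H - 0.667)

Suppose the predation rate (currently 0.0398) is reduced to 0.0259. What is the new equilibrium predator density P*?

At the interior fixed point, setting dH/dt = 0 with H > 0 fixes P* = (prey growth rate)/(HP coefficient) — independent of the other coefficients.
With the change, P* = 0.296/0.0259 = 11.4; it rises from 7.44.

P* ≈ 11.4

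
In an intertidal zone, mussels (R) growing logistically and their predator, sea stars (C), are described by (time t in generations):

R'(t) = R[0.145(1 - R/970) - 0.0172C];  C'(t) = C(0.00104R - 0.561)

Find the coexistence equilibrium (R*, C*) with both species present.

From dC/dt = 0 with C > 0: 0.00104R* = 0.561, so R* = 539.
Substitute into dR/dt = 0: 0.145(1 - 539/970) = 0.0172C*.
The bracket is 0.444, giving C* = 0.0644/0.0172 = 3.74.

R* ≈ 539, C* ≈ 3.74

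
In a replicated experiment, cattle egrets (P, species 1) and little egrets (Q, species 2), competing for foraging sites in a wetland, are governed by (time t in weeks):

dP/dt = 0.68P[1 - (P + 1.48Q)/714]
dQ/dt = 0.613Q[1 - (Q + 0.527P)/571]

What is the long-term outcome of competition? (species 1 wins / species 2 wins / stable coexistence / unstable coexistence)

species 2 excludes species 1

Compare the nullcline intercepts: K1/α12 = 714/1.48 = 482 < K2 = 571; K2/α21 = 571/0.527 = 1080 > K1 = 714.
Since the inequalities point opposite ways, species 2 can invade but species 1 cannot.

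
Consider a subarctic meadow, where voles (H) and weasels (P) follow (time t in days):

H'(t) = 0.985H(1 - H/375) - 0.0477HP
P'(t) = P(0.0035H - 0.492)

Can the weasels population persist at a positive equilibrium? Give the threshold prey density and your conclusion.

The predator equation gives dP/dt > 0 only when H > 0.492/0.0035 = 141.
Without the predator, H → K = 375. Since 375 > 141, the predator can invade and persist.

Threshold H = 141; K > 141, so yes, the predator persists.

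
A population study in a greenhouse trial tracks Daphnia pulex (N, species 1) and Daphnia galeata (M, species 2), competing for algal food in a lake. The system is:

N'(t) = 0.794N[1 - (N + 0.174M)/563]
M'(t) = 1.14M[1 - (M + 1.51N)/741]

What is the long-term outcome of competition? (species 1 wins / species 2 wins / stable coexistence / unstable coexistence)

species 1 excludes species 2

Compare the nullcline intercepts: K1/α12 = 563/0.174 = 3240 > K2 = 741; K2/α21 = 741/1.51 = 491 < K1 = 563.
Since the inequalities point opposite ways, species 1 can invade but species 2 cannot.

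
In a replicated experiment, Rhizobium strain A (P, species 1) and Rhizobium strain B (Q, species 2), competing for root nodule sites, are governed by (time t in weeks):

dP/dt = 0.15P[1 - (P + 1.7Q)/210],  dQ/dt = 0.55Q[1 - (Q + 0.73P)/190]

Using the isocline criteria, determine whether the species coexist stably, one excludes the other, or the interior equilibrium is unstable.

species 2 excludes species 1

Compare the nullcline intercepts: K1/α12 = 210/1.7 = 124 < K2 = 190; K2/α21 = 190/0.73 = 260 > K1 = 210.
Since the inequalities point opposite ways, species 2 can invade but species 1 cannot.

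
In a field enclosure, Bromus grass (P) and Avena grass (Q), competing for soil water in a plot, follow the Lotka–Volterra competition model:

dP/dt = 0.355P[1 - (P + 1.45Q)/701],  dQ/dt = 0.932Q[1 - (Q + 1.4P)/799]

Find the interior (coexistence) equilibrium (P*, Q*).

Setting both brackets to zero gives the nullclines P + 1.45Q = 701 and 1.4P + Q = 799.
Substituting Q = 799 - 1.4P into the first: P(1 - 1.45·1.4) = 701 - 1.45·799.
So P* = -458/-1.03 = 444, and then Q* = 799 - 1.4·444 = 177.

P* ≈ 444, Q* ≈ 177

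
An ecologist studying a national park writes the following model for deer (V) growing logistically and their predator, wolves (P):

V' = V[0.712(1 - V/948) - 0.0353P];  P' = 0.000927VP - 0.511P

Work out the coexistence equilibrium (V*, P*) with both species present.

From dP/dt = 0 with P > 0: 0.000927V* = 0.511, so V* = 551.
Substitute into dV/dt = 0: 0.712(1 - 551/948) = 0.0353P*.
The bracket is 0.419, giving P* = 0.298/0.0353 = 8.44.

V* ≈ 551, P* ≈ 8.44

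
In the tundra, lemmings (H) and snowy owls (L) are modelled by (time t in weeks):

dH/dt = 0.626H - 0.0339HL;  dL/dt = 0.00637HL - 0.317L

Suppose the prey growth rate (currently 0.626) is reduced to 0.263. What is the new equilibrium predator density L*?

At the interior fixed point, setting dH/dt = 0 with H > 0 fixes L* = (prey growth rate)/(HL coefficient) — independent of the other coefficients.
With the change, L* = 0.263/0.0339 = 7.76; it falls from 18.5.

L* ≈ 7.76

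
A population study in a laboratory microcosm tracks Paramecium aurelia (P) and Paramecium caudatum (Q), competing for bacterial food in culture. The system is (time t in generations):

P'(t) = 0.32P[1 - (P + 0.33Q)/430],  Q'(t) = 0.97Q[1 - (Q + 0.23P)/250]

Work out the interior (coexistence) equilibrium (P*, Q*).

P* ≈ 376, Q* ≈ 164

Setting both brackets to zero gives the nullclines P + 0.33Q = 430 and 0.23P + Q = 250.
Substituting Q = 250 - 0.23P into the first: P(1 - 0.33·0.23) = 430 - 0.33·250.
So P* = 348/0.924 = 376, and then Q* = 250 - 0.23·376 = 164.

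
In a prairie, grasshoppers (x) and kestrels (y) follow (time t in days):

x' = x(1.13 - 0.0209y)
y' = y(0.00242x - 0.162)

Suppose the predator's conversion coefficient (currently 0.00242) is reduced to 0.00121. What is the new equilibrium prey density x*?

At the interior fixed point, setting dy/dt = 0 with y > 0 fixes x* = (predator death rate)/(xy coefficient) — independent of the other coefficients.
With the change, x* = 0.162/0.00121 = 134; it rises from 66.9.

x* ≈ 134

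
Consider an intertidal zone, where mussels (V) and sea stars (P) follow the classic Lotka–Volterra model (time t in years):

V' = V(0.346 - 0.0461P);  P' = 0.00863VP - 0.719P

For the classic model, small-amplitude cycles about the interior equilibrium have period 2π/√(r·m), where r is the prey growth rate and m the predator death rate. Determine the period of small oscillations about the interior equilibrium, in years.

Here r = 0.346 and m = 0.719, so r·m = 0.249.
ω = √0.249 = 0.499 per year, hence T = 2π/ω ≈ 12.6 years.

T ≈ 12.6 years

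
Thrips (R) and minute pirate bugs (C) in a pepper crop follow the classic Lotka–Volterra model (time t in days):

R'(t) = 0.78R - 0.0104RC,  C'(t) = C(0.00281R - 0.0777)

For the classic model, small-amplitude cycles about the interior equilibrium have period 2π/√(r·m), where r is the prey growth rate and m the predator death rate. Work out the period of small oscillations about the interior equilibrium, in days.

Here r = 0.78 and m = 0.0777, so r·m = 0.0606.
ω = √0.0606 = 0.246 per day, hence T = 2π/ω ≈ 25.5 days.

T ≈ 25.5 days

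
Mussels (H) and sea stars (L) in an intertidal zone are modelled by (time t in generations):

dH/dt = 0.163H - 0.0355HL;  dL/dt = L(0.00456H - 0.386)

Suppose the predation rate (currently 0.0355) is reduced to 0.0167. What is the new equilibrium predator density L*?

At the interior fixed point, setting dH/dt = 0 with H > 0 fixes L* = (prey growth rate)/(HL coefficient) — independent of the other coefficients.
With the change, L* = 0.163/0.0167 = 9.76; it rises from 4.59.

L* ≈ 9.76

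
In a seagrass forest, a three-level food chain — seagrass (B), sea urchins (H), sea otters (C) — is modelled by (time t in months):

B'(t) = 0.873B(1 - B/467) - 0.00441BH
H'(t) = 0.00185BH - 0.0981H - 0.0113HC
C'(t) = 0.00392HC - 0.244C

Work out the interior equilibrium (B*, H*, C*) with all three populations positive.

B* ≈ 320, H* ≈ 62.2, C* ≈ 43.7

From dC/dt = 0: 0.00392H* = 0.244, so H* = 62.2.
From dB/dt = 0: 0.873(1 - B*/467) = 0.00441·62.2, giving B* = 467·(1 - 0.314) = 320.
From dH/dt = 0: 0.00185·320 - 0.0981 = 0.0113C*, so C* = 0.494/0.0113 = 43.7.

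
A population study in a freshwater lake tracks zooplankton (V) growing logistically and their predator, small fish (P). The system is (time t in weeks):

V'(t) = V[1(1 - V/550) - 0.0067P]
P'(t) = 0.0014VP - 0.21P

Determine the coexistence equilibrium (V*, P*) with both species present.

V* ≈ 150, P* ≈ 109

From dP/dt = 0 with P > 0: 0.0014V* = 0.21, so V* = 150.
Substitute into dV/dt = 0: 1(1 - 150/550) = 0.0067P*.
The bracket is 0.727, giving P* = 0.727/0.0067 = 109.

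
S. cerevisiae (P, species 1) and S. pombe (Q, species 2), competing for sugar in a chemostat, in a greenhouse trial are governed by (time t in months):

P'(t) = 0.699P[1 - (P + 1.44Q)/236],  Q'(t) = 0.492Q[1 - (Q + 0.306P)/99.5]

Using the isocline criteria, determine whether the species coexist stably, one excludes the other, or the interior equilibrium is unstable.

stable coexistence

Compare the nullcline intercepts: K1/α12 = 236/1.44 = 164 > K2 = 99.5; K2/α21 = 99.5/0.306 = 325 > K1 = 236.
Since both inequalities hold, each species can invade when rare, so the interior equilibrium is stable.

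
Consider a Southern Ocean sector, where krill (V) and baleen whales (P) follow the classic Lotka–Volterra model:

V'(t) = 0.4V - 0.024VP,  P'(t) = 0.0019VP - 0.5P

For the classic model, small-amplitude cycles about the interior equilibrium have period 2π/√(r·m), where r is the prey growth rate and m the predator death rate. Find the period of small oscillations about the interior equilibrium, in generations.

Here r = 0.4 and m = 0.5, so r·m = 0.2.
ω = √0.2 = 0.447 per generation, hence T = 2π/ω ≈ 14 generations.

T ≈ 14 generations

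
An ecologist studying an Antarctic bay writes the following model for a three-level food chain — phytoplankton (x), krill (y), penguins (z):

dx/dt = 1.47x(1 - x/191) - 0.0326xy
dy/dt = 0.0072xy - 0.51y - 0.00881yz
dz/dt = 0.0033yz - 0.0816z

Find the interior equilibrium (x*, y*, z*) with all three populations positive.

x* ≈ 86.3, y* ≈ 24.7, z* ≈ 12.6

From dz/dt = 0: 0.0033y* = 0.0816, so y* = 24.7.
From dx/dt = 0: 1.47(1 - x*/191) = 0.0326·24.7, giving x* = 191·(1 - 0.548) = 86.3.
From dy/dt = 0: 0.0072·86.3 - 0.51 = 0.00881z*, so z* = 0.111/0.00881 = 12.6.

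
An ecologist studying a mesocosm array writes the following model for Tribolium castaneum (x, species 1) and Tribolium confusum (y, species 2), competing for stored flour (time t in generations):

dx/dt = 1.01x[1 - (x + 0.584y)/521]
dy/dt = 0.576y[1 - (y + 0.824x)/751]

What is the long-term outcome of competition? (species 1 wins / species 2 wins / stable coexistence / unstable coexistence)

stable coexistence

Compare the nullcline intercepts: K1/α12 = 521/0.584 = 892 > K2 = 751; K2/α21 = 751/0.824 = 911 > K1 = 521.
Since both inequalities hold, each species can invade when rare, so the interior equilibrium is stable.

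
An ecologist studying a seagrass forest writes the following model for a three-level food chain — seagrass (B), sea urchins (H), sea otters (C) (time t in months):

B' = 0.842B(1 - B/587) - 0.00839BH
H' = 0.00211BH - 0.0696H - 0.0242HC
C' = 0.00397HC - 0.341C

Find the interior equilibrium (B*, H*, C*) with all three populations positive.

B* ≈ 84.6, H* ≈ 85.9, C* ≈ 4.5

From dC/dt = 0: 0.00397H* = 0.341, so H* = 85.9.
From dB/dt = 0: 0.842(1 - B*/587) = 0.00839·85.9, giving B* = 587·(1 - 0.856) = 84.6.
From dH/dt = 0: 0.00211·84.6 - 0.0696 = 0.0242C*, so C* = 0.109/0.0242 = 4.5.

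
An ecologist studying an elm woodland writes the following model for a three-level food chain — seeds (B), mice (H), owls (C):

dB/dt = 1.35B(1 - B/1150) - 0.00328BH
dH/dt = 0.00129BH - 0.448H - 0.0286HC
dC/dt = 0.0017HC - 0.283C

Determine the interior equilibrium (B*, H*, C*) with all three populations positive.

B* ≈ 685, H* ≈ 166, C* ≈ 15.2

From dC/dt = 0: 0.0017H* = 0.283, so H* = 166.
From dB/dt = 0: 1.35(1 - B*/1150) = 0.00328·166, giving B* = 1150·(1 - 0.404) = 685.
From dH/dt = 0: 0.00129·685 - 0.448 = 0.0286C*, so C* = 0.435/0.0286 = 15.2.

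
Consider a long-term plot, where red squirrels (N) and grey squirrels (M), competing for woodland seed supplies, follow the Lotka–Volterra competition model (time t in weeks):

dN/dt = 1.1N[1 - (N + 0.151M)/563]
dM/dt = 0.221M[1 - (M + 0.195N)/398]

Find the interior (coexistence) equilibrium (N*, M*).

N* ≈ 518, M* ≈ 297

Setting both brackets to zero gives the nullclines N + 0.151M = 563 and 0.195N + M = 398.
Substituting M = 398 - 0.195N into the first: N(1 - 0.151·0.195) = 563 - 0.151·398.
So N* = 503/0.971 = 518, and then M* = 398 - 0.195·518 = 297.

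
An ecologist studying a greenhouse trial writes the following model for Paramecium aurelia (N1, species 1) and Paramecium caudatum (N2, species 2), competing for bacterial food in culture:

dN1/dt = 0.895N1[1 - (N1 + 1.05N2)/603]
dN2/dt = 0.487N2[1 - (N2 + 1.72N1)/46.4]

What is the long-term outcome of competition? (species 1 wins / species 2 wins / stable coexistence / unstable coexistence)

species 1 excludes species 2

Compare the nullcline intercepts: K1/α12 = 603/1.05 = 574 > K2 = 46.4; K2/α21 = 46.4/1.72 = 27 < K1 = 603.
Since the inequalities point opposite ways, species 1 can invade but species 2 cannot.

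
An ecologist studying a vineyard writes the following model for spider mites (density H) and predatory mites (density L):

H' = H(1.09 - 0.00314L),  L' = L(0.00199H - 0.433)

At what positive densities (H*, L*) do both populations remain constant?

H* ≈ 218, L* ≈ 347

Set dL/dt = 0 with L > 0: 0.00199H - 0.433 = 0, so H* = 0.433/0.00199 = 218.
Set dH/dt = 0 with H > 0: 1.09 - 0.00314L = 0, so L* = 1.09/0.00314 = 347.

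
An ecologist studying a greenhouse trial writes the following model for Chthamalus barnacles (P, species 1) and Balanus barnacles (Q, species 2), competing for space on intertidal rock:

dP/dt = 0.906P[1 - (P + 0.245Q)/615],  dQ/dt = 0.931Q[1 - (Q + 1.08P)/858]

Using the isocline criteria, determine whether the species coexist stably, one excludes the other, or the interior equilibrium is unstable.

Compare the nullcline intercepts: K1/α12 = 615/0.245 = 2510 > K2 = 858; K2/α21 = 858/1.08 = 794 > K1 = 615.
Since both inequalities hold, each species can invade when rare, so the interior equilibrium is stable.

stable coexistence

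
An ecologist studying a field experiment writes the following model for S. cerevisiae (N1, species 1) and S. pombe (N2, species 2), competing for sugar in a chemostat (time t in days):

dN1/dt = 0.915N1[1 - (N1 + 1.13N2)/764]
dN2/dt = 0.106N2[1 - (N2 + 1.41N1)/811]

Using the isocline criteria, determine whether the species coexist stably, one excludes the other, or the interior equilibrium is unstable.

unstable coexistence (outcome depends on initial conditions)

Compare the nullcline intercepts: K1/α12 = 764/1.13 = 676 < K2 = 811; K2/α21 = 811/1.41 = 575 < K1 = 764.
Since both are reversed, neither can invade when rare; the interior point is a saddle.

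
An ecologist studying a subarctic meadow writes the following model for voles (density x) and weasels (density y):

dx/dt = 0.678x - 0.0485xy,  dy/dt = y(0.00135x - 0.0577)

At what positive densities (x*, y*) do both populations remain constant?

x* ≈ 42.7, y* ≈ 14

Set dy/dt = 0 with y > 0: 0.00135x - 0.0577 = 0, so x* = 0.0577/0.00135 = 42.7.
Set dx/dt = 0 with x > 0: 0.678 - 0.0485y = 0, so y* = 0.678/0.0485 = 14.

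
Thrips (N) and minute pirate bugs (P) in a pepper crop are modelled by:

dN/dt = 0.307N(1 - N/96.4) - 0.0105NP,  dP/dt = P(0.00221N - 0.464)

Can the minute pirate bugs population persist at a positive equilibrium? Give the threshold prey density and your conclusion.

The predator equation gives dP/dt > 0 only when N > 0.464/0.00221 = 210.
Without the predator, N → K = 96.4. Since 96.4 < 210, the predator cannot invade.

Threshold N = 210; K < 210, so no, the predator goes extinct.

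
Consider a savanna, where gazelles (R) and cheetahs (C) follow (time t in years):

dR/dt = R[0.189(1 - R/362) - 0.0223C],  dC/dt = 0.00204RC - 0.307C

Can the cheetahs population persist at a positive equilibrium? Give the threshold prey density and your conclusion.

The predator equation gives dC/dt > 0 only when R > 0.307/0.00204 = 150.
Without the predator, R → K = 362. Since 362 > 150, the predator can invade and persist.

Threshold R = 150; K > 150, so yes, the predator persists.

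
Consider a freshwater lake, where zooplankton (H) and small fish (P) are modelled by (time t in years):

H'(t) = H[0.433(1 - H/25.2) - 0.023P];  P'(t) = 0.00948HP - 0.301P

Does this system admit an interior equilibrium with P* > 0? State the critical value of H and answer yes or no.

The predator equation gives dP/dt > 0 only when H > 0.301/0.00948 = 31.8.
Without the predator, H → K = 25.2. Since 25.2 < 31.8, the predator cannot invade.

Threshold H = 31.8; K < 31.8, so no, the predator goes extinct.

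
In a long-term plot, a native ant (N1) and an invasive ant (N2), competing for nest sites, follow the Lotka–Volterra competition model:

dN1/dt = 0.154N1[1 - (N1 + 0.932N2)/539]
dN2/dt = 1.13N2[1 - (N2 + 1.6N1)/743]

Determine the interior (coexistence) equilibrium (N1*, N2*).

N1* ≈ 312, N2* ≈ 243

Setting both brackets to zero gives the nullclines N1 + 0.932N2 = 539 and 1.6N1 + N2 = 743.
Substituting N2 = 743 - 1.6N1 into the first: N1(1 - 0.932·1.6) = 539 - 0.932·743.
So N1* = -153/-0.491 = 312, and then N2* = 743 - 1.6·312 = 243.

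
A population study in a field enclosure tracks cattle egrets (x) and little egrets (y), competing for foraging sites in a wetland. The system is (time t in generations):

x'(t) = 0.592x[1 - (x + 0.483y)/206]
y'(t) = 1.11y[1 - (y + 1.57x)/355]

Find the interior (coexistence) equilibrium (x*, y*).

x* ≈ 143, y* ≈ 131

Setting both brackets to zero gives the nullclines x + 0.483y = 206 and 1.57x + y = 355.
Substituting y = 355 - 1.57x into the first: x(1 - 0.483·1.57) = 206 - 0.483·355.
So x* = 34.5/0.242 = 143, and then y* = 355 - 1.57·143 = 131.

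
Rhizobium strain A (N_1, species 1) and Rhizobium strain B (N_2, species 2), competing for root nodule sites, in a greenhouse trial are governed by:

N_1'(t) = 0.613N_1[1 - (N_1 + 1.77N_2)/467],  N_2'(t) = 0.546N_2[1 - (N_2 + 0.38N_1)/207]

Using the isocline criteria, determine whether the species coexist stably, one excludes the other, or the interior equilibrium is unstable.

stable coexistence

Compare the nullcline intercepts: K1/α12 = 467/1.77 = 264 > K2 = 207; K2/α21 = 207/0.38 = 545 > K1 = 467.
Since both inequalities hold, each species can invade when rare, so the interior equilibrium is stable.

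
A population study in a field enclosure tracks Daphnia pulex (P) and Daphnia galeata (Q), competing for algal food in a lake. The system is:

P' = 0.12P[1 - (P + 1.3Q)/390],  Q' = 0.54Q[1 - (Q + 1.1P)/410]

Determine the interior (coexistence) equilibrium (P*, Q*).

Setting both brackets to zero gives the nullclines P + 1.3Q = 390 and 1.1P + Q = 410.
Substituting Q = 410 - 1.1P into the first: P(1 - 1.3·1.1) = 390 - 1.3·410.
So P* = -143/-0.43 = 333, and then Q* = 410 - 1.1·333 = 44.2.

P* ≈ 333, Q* ≈ 44.2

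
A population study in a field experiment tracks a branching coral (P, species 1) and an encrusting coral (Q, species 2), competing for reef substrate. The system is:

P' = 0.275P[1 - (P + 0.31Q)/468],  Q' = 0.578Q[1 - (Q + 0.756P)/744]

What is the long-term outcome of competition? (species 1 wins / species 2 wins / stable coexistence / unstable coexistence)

stable coexistence

Compare the nullcline intercepts: K1/α12 = 468/0.31 = 1510 > K2 = 744; K2/α21 = 744/0.756 = 984 > K1 = 468.
Since both inequalities hold, each species can invade when rare, so the interior equilibrium is stable.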